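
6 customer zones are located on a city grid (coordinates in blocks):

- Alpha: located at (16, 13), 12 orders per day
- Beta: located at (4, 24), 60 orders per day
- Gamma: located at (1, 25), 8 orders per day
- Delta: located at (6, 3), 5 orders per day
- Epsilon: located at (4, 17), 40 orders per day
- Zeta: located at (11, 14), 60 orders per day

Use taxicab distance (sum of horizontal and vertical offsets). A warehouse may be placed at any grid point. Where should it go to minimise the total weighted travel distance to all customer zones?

Manhattan distance separates: Σwᵢ(|x−xᵢ|+|y−yᵢ|) = Σwᵢ|x−xᵢ| + Σwᵢ|y−yᵢ|, so x and y are optimised independently as 1-D weighted medians.
Total weight W = 185; half = 92.5.
x-coordinate, sorted with cumulative weight:
  x=1 (Gamma, w=8) cum 8
  x=4 (Beta, w=60) cum 68
  x=4 (Epsilon, w=40) cum 108  ← median
  x=6 (Delta, w=5) cum 113
  x=11 (Zeta, w=60) cum 173
  x=16 (Alpha, w=12) cum 185
⇒ x* = 4
y-coordinate, sorted with cumulative weight:
  y=3 (Delta, w=5) cum 5
  y=13 (Alpha, w=12) cum 17
  y=14 (Zeta, w=60) cum 77
  y=17 (Epsilon, w=40) cum 117  ← median
  y=24 (Beta, w=60) cum 177
  y=25 (Gamma, w=8) cum 185
⇒ y* = 17

(4, 17)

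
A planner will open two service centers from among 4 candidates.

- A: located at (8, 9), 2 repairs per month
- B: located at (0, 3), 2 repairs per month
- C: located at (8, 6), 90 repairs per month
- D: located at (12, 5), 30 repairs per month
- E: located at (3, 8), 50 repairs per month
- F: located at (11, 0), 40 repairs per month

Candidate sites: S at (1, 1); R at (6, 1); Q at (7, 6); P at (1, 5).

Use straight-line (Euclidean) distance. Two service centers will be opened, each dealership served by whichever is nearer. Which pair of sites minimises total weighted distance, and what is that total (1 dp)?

{R, Q}, total 689.5

Evaluate every pair (each demand assigned to the nearer of the two):
  {R, Q}: total = 689.5
  {Q, P}: total = 722.5
  {S, Q}: total = 765.8
  {R, P}: total = 1105.8
  {S, R}: total = 1289.9
  {S, P}: total = 1569.3
Best pair: {R, Q} with total 689.5.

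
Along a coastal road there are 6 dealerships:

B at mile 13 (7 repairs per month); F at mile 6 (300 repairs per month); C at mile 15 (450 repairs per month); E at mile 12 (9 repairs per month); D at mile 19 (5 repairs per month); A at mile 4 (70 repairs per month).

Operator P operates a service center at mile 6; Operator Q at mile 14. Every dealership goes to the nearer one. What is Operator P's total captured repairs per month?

The indifferent point is the midpoint (6+14)/2 = 10; dealerships left of it (closer to Operator P at 6) go to Operator P, those right go to Operator Q.
  A at 4 (w=70) → Operator P
  F at 6 (w=300) → Operator P
  E at 12 (w=9) → Operator Q
  B at 13 (w=7) → Operator Q
  C at 15 (w=450) → Operator Q
  D at 19 (w=5) → Operator Q
Operator P captures 370; Operator Q captures 471.

370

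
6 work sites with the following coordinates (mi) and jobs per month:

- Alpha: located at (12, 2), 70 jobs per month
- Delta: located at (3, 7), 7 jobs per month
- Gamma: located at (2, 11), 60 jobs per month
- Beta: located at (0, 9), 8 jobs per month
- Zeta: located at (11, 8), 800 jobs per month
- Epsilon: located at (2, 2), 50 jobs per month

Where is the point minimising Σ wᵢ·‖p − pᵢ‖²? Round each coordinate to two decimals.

The minimiser of Σwᵢ‖p−pᵢ‖² is the weighted centroid p* = (Σwᵢpᵢ)/(Σwᵢ).
Σwᵢ = 995.
Σwᵢxᵢ = 70·12 + 7·3 + 60·2 + 8·0 + 800·11 + 50·2 = 9881.
Σwᵢyᵢ = 70·2 + 7·7 + 60·11 + 8·9 + 800·8 + 50·2 = 7421.
x* = 9881/995 = 9.93, y* = 7421/995 = 7.46.

(9.93, 7.46)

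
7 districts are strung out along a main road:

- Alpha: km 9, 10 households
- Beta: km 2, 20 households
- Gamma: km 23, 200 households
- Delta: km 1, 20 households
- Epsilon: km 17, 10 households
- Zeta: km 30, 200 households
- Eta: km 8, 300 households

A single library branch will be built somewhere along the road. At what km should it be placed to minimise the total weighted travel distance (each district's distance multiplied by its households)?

For a sum of weighted absolute distances on a line, the optimum is the weighted median (not the mean). Total weight W = 760; half-weight = 380.
Sort by position and accumulate weight:
  km 1 (Delta, w=20) → cum 20
  km 2 (Beta, w=20) → cum 40
  km 8 (Eta, w=300) → cum 340
  km 9 (Alpha, w=10) → cum 350
  km 17 (Epsilon, w=10) → cum 360
  km 23 (Gamma, w=200) → cum 560  ≥ 380 → median here
  km 30 (Zeta, w=200) → cum 760
Optimal location: km 23.

x = 23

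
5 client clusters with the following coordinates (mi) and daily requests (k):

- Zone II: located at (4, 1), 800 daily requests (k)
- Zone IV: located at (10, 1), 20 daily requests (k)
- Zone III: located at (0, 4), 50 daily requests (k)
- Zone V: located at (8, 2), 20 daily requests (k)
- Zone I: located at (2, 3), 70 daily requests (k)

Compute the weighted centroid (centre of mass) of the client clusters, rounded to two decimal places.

(3.85, 1.32)

The minimiser of Σwᵢ‖p−pᵢ‖² is the weighted centroid p* = (Σwᵢpᵢ)/(Σwᵢ).
Σwᵢ = 960.
Σwᵢxᵢ = 800·4 + 20·10 + 50·0 + 20·8 + 70·2 = 3700.
Σwᵢyᵢ = 800·1 + 20·1 + 50·4 + 20·2 + 70·3 = 1270.
x* = 3700/960 = 3.85, y* = 1270/960 = 1.32.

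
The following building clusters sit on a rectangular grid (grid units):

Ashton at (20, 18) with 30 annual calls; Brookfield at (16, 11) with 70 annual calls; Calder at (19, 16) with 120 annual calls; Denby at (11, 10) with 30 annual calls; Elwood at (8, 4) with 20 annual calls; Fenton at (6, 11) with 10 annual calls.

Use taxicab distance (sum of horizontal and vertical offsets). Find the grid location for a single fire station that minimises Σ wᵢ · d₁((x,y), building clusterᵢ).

(19, 16)

Manhattan distance separates: Σwᵢ(|x−xᵢ|+|y−yᵢ|) = Σwᵢ|x−xᵢ| + Σwᵢ|y−yᵢ|, so x and y are optimised independently as 1-D weighted medians.
Total weight W = 280; half = 140.
x-coordinate, sorted with cumulative weight:
  x=6 (Fenton, w=10) cum 10
  x=8 (Elwood, w=20) cum 30
  x=11 (Denby, w=30) cum 60
  x=16 (Brookfield, w=70) cum 130
  x=19 (Calder, w=120) cum 250  ← median
  x=20 (Ashton, w=30) cum 280
⇒ x* = 19
y-coordinate, sorted with cumulative weight:
  y=4 (Elwood, w=20) cum 20
  y=10 (Denby, w=30) cum 50
  y=11 (Brookfield, w=70) cum 120
  y=11 (Fenton, w=10) cum 130
  y=16 (Calder, w=120) cum 250  ← median
  y=18 (Ashton, w=30) cum 280
⇒ y* = 16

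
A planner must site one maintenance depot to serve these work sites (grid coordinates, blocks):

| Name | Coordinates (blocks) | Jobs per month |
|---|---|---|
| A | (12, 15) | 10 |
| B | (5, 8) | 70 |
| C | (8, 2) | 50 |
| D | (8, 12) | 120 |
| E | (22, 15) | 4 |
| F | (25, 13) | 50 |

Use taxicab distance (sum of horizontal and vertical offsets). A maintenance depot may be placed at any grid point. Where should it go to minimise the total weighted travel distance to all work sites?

Manhattan distance separates: Σwᵢ(|x−xᵢ|+|y−yᵢ|) = Σwᵢ|x−xᵢ| + Σwᵢ|y−yᵢ|, so x and y are optimised independently as 1-D weighted medians.
Total weight W = 304; half = 152.
x-coordinate, sorted with cumulative weight:
  x=5 (B, w=70) cum 70
  x=8 (C, w=50) cum 120
  x=8 (D, w=120) cum 240  ← median
  x=12 (A, w=10) cum 250
  x=22 (E, w=4) cum 254
  x=25 (F, w=50) cum 304
⇒ x* = 8
y-coordinate, sorted with cumulative weight:
  y=2 (C, w=50) cum 50
  y=8 (B, w=70) cum 120
  y=12 (D, w=120) cum 240  ← median
  y=13 (F, w=50) cum 290
  y=15 (A, w=10) cum 300
  y=15 (E, w=4) cum 304
⇒ y* = 12

(8, 12)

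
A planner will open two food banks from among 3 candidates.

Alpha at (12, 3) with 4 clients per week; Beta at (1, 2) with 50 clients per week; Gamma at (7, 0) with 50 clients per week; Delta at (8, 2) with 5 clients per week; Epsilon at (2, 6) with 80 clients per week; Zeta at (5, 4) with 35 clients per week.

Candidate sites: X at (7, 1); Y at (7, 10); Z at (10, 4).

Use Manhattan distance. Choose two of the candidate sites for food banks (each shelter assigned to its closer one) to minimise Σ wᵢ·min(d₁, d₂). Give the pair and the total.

Evaluate every pair (each demand assigned to the nearer of the two):
  {X, Y}: total = 1333
  {X, Z}: total = 1397
  {Y, Z}: total = 1827
Best pair: {X, Y} with total 1333.

{X, Y}, total 1333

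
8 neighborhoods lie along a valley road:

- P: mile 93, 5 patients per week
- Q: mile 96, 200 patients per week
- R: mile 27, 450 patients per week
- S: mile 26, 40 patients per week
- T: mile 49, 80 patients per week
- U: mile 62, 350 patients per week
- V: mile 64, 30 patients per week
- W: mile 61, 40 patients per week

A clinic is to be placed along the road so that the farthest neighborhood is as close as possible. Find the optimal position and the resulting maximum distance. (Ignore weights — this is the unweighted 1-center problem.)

location 61, max distance 35

The 1-center on a line is the midpoint of the two extreme points: leftmost at 26, rightmost at 96.
Optimal location = (26 + 96)/2 = 61; maximum distance = (96 − 26)/2 = 35.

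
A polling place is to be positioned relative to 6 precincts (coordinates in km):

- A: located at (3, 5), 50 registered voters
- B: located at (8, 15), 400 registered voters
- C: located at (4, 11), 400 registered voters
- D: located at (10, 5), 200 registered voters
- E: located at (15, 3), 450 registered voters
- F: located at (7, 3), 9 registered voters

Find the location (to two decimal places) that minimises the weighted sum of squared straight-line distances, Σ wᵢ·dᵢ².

The minimiser of Σwᵢ‖p−pᵢ‖² is the weighted centroid p* = (Σwᵢpᵢ)/(Σwᵢ).
Σwᵢ = 1509.
Σwᵢxᵢ = 50·3 + 400·8 + 400·4 + 200·10 + 450·15 + 9·7 = 13763.
Σwᵢyᵢ = 50·5 + 400·15 + 400·11 + 200·5 + 450·3 + 9·3 = 13027.
x* = 13763/1509 = 9.12, y* = 13027/1509 = 8.63.

(9.12, 8.63)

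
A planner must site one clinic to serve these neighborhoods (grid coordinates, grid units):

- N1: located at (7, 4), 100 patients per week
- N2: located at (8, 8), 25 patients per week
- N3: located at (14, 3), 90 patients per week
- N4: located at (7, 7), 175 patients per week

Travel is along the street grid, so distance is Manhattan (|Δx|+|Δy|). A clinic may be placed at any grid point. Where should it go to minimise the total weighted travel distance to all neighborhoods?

Manhattan distance separates: Σwᵢ(|x−xᵢ|+|y−yᵢ|) = Σwᵢ|x−xᵢ| + Σwᵢ|y−yᵢ|, so x and y are optimised independently as 1-D weighted medians.
Total weight W = 390; half = 195.
x-coordinate, sorted with cumulative weight:
  x=7 (N1, w=100) cum 100
  x=7 (N4, w=175) cum 275  ← median
  x=8 (N2, w=25) cum 300
  x=14 (N3, w=90) cum 390
⇒ x* = 7
y-coordinate, sorted with cumulative weight:
  y=3 (N3, w=90) cum 90
  y=4 (N1, w=100) cum 190
  y=7 (N4, w=175) cum 365  ← median
  y=8 (N2, w=25) cum 390
⇒ y* = 7

(7, 7)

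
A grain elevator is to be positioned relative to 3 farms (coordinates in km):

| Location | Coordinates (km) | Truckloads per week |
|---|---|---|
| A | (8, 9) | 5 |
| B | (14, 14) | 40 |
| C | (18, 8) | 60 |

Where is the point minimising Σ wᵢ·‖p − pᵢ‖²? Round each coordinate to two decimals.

(16.00, 10.33)

The minimiser of Σwᵢ‖p−pᵢ‖² is the weighted centroid p* = (Σwᵢpᵢ)/(Σwᵢ).
Σwᵢ = 105.
Σwᵢxᵢ = 5·8 + 40·14 + 60·18 = 1680.
Σwᵢyᵢ = 5·9 + 40·14 + 60·8 = 1085.
x* = 1680/105 = 16.00, y* = 1085/105 = 10.33.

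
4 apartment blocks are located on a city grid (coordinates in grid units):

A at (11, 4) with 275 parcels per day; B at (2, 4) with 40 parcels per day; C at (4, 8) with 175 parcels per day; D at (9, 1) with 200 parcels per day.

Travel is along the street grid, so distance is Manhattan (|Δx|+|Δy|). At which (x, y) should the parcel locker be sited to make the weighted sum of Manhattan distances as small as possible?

Manhattan distance separates: Σwᵢ(|x−xᵢ|+|y−yᵢ|) = Σwᵢ|x−xᵢ| + Σwᵢ|y−yᵢ|, so x and y are optimised independently as 1-D weighted medians.
Total weight W = 690; half = 345.
x-coordinate, sorted with cumulative weight:
  x=2 (B, w=40) cum 40
  x=4 (C, w=175) cum 215
  x=9 (D, w=200) cum 415  ← median
  x=11 (A, w=275) cum 690
⇒ x* = 9
y-coordinate, sorted with cumulative weight:
  y=1 (D, w=200) cum 200
  y=4 (A, w=275) cum 475  ← median
  y=4 (B, w=40) cum 515
  y=8 (C, w=175) cum 690
⇒ y* = 4

(9, 4)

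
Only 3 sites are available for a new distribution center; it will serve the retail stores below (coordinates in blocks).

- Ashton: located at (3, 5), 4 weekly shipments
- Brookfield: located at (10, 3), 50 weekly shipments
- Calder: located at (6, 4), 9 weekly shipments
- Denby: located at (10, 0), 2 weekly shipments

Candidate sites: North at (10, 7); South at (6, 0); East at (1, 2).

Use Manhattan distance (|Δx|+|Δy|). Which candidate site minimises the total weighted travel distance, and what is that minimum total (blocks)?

North, total 313 blocks

Total weighted distance at each candidate:
  North (10, 7): total = 313
  South (6, 0): total = 426
  East (1, 2): total = 605
Minimum is at North with total 313 blocks.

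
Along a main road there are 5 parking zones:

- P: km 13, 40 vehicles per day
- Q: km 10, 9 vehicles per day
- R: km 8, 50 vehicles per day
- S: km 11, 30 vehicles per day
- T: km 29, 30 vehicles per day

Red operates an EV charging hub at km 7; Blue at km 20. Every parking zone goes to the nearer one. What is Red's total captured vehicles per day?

The indifferent point is the midpoint (7+20)/2 = 13.5; parking zones left of it (closer to Red at 7) go to Red, those right go to Blue.
  R at 8 (w=50) → Red
  Q at 10 (w=9) → Red
  S at 11 (w=30) → Red
  P at 13 (w=40) → Red
  T at 29 (w=30) → Blue
Red captures 129; Blue captures 30.

129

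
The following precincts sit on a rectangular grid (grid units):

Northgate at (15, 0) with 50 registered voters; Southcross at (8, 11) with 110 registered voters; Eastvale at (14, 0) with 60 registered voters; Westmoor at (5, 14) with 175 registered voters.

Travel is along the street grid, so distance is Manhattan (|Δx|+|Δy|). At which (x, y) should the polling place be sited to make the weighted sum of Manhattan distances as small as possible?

(8, 11)

Manhattan distance separates: Σwᵢ(|x−xᵢ|+|y−yᵢ|) = Σwᵢ|x−xᵢ| + Σwᵢ|y−yᵢ|, so x and y are optimised independently as 1-D weighted medians.
Total weight W = 395; half = 197.5.
x-coordinate, sorted with cumulative weight:
  x=5 (Westmoor, w=175) cum 175
  x=8 (Southcross, w=110) cum 285  ← median
  x=14 (Eastvale, w=60) cum 345
  x=15 (Northgate, w=50) cum 395
⇒ x* = 8
y-coordinate, sorted with cumulative weight:
  y=0 (Northgate, w=50) cum 50
  y=0 (Eastvale, w=60) cum 110
  y=11 (Southcross, w=110) cum 220  ← median
  y=14 (Westmoor, w=175) cum 395
⇒ y* = 11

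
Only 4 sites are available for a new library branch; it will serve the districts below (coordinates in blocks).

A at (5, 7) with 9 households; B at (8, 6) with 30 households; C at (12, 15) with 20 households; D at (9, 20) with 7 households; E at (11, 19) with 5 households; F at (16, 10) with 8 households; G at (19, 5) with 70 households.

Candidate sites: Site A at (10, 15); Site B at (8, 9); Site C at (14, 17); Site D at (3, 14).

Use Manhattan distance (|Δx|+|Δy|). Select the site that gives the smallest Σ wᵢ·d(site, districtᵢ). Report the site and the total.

Site B, total 1606 blocks

Total weighted distance at each candidate:
  Site A (10, 15): total = 1972
  Site B (8, 9): total = 1606
  Site C (14, 17): total = 2104
  Site D (3, 14): total = 2706
Minimum is at Site B with total 1606 blocks.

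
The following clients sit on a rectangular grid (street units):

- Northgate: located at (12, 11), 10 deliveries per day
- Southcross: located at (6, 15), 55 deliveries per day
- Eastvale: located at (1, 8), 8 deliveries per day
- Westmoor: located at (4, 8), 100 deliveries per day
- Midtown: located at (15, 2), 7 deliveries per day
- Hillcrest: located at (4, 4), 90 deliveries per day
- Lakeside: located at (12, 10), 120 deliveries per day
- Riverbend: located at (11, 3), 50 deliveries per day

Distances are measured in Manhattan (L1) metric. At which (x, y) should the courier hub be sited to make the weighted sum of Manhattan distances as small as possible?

(6, 8)

Manhattan distance separates: Σwᵢ(|x−xᵢ|+|y−yᵢ|) = Σwᵢ|x−xᵢ| + Σwᵢ|y−yᵢ|, so x and y are optimised independently as 1-D weighted medians.
Total weight W = 440; half = 220.
x-coordinate, sorted with cumulative weight:
  x=1 (Eastvale, w=8) cum 8
  x=4 (Westmoor, w=100) cum 108
  x=4 (Hillcrest, w=90) cum 198
  x=6 (Southcross, w=55) cum 253  ← median
  x=11 (Riverbend, w=50) cum 303
  x=12 (Northgate, w=10) cum 313
  x=12 (Lakeside, w=120) cum 433
  x=15 (Midtown, w=7) cum 440
⇒ x* = 6
y-coordinate, sorted with cumulative weight:
  y=2 (Midtown, w=7) cum 7
  y=3 (Riverbend, w=50) cum 57
  y=4 (Hillcrest, w=90) cum 147
  y=8 (Eastvale, w=8) cum 155
  y=8 (Westmoor, w=100) cum 255  ← median
  y=10 (Lakeside, w=120) cum 375
  y=11 (Northgate, w=10) cum 385
  y=15 (Southcross, w=55) cum 440
⇒ y* = 8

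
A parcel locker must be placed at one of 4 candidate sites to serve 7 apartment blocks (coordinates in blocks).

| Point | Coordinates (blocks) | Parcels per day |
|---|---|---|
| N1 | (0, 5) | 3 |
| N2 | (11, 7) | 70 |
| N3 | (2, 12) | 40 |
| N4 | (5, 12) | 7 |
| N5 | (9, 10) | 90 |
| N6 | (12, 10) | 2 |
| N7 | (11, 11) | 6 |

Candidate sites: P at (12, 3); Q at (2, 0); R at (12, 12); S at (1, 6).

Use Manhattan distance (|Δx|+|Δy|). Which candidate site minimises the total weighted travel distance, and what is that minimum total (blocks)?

R, total 1392 blocks

Total weighted distance at each candidate:
  P (12, 3): total = 2232
  Q (2, 0): total = 3416
  R (12, 12): total = 1392
  S (1, 6): total = 2326
Minimum is at R with total 1392 blocks.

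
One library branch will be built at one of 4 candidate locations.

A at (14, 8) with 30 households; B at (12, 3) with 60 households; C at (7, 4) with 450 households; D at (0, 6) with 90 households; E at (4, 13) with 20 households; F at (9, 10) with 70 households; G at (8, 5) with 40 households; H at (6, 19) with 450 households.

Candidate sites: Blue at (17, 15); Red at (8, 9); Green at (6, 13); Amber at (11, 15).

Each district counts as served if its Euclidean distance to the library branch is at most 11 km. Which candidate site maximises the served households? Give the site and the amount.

Red, covering 1210

Coverage radius r = 11 km; a point is covered iff (Δx)²+(Δy)² ≤ 11² = 121.
  Blue (17, 15): covers {A, F} → 100
  Red (8, 9): covers {A, B, C, D, E, F, G, H} → 1210
  Green (6, 13): covers {A, C, D, E, F, G, H} → 1150
  Amber (11, 15): covers {A, E, F, G, H} → 610
Maximum coverage at Red: 1210 households.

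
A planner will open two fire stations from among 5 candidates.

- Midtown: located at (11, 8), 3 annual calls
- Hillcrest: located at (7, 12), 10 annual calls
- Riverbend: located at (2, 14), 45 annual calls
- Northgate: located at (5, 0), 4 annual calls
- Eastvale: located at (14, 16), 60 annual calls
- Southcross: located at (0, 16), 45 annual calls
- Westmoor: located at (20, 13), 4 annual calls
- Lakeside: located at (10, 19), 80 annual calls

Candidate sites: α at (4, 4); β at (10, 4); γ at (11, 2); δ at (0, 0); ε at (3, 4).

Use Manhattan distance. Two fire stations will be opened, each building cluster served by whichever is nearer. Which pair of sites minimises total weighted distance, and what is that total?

Evaluate every pair (each demand assigned to the nearer of the two):
  {β, ε}: total = 3555
  {α, β}: total = 3641
  {β, δ}: total = 3821
  {γ, ε}: total = 3872
  {α, γ}: total = 3948
  {γ, δ}: total = 4158
  {β, γ}: total = 4193
  {α, ε}: total = 4433
  {α, δ}: total = 4523
  {δ, ε}: total = 4590
Best pair: {β, ε} with total 3555.

{β, ε}, total 3555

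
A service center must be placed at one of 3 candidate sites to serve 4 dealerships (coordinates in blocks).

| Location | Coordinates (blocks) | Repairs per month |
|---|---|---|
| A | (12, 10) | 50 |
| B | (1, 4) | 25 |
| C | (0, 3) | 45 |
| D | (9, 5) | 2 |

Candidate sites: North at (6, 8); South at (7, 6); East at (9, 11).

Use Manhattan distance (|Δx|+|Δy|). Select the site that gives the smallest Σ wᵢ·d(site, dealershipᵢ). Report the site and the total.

Total weighted distance at each candidate:
  North (6, 8): total = 1132
  South (7, 6): total = 1106
  East (9, 11): total = 1352
Minimum is at South with total 1106 blocks.

South, total 1106 blocks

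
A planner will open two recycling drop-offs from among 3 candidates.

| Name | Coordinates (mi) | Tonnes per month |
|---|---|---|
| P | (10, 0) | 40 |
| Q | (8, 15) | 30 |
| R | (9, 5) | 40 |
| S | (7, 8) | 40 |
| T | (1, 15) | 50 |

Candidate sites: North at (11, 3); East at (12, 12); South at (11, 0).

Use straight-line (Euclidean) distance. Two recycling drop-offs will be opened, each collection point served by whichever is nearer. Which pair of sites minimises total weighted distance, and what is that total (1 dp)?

{North, East}, total 1215.8

Evaluate every pair (each demand assigned to the nearer of the two):
  {North, East}: total = 1215.8
  {East, South}: total = 1231.6
  {North, South}: total = 1561.4
Best pair: {North, East} with total 1215.8.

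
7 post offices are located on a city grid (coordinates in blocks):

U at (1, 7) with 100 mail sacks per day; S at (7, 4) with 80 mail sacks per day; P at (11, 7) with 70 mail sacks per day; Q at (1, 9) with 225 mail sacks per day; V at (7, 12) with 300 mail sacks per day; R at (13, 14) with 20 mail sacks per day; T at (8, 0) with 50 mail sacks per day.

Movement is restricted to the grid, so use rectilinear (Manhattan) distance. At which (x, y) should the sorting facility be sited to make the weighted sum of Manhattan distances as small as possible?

Manhattan distance separates: Σwᵢ(|x−xᵢ|+|y−yᵢ|) = Σwᵢ|x−xᵢ| + Σwᵢ|y−yᵢ|, so x and y are optimised independently as 1-D weighted medians.
Total weight W = 845; half = 422.5.
x-coordinate, sorted with cumulative weight:
  x=1 (U, w=100) cum 100
  x=1 (Q, w=225) cum 325
  x=7 (S, w=80) cum 405
  x=7 (V, w=300) cum 705  ← median
  x=8 (T, w=50) cum 755
  x=11 (P, w=70) cum 825
  x=13 (R, w=20) cum 845
⇒ x* = 7
y-coordinate, sorted with cumulative weight:
  y=0 (T, w=50) cum 50
  y=4 (S, w=80) cum 130
  y=7 (U, w=100) cum 230
  y=7 (P, w=70) cum 300
  y=9 (Q, w=225) cum 525  ← median
  y=12 (V, w=300) cum 825
  y=14 (R, w=20) cum 845
⇒ y* = 9

(7, 9)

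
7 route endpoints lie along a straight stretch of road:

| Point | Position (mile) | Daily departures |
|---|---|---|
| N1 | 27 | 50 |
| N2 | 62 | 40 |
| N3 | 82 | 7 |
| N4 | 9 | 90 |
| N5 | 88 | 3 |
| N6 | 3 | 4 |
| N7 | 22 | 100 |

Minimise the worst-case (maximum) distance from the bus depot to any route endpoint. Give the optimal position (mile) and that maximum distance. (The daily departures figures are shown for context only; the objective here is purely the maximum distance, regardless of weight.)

location 45.5, max distance 42.5

The 1-center on a line is the midpoint of the two extreme points: leftmost at 3, rightmost at 88.
Optimal location = (3 + 88)/2 = 45.5; maximum distance = (88 − 3)/2 = 42.5.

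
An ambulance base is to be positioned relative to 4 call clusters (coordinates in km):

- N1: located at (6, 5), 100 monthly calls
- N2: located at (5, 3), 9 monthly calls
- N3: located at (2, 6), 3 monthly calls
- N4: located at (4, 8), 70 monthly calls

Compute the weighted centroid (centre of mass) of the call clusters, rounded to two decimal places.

The minimiser of Σwᵢ‖p−pᵢ‖² is the weighted centroid p* = (Σwᵢpᵢ)/(Σwᵢ).
Σwᵢ = 182.
Σwᵢxᵢ = 100·6 + 9·5 + 3·2 + 70·4 = 931.
Σwᵢyᵢ = 100·5 + 9·3 + 3·6 + 70·8 = 1105.
x* = 931/182 = 5.12, y* = 1105/182 = 6.07.

(5.12, 6.07)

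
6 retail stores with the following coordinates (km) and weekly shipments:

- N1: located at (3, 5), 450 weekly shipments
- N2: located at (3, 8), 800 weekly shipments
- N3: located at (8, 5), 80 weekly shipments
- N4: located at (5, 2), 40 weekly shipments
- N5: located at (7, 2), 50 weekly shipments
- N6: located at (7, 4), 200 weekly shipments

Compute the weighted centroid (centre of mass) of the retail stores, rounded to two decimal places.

The minimiser of Σwᵢ‖p−pᵢ‖² is the weighted centroid p* = (Σwᵢpᵢ)/(Σwᵢ).
Σwᵢ = 1620.
Σwᵢxᵢ = 450·3 + 800·3 + 80·8 + 40·5 + 50·7 + 200·7 = 6340.
Σwᵢyᵢ = 450·5 + 800·8 + 80·5 + 40·2 + 50·2 + 200·4 = 10030.
x* = 6340/1620 = 3.91, y* = 10030/1620 = 6.19.

(3.91, 6.19)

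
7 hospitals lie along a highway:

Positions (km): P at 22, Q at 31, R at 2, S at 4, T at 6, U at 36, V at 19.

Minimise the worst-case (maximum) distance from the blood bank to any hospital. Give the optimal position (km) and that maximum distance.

The 1-center on a line is the midpoint of the two extreme points: leftmost at 2, rightmost at 36.
Optimal location = (2 + 36)/2 = 19; maximum distance = (36 − 2)/2 = 17.

location 19, max distance 17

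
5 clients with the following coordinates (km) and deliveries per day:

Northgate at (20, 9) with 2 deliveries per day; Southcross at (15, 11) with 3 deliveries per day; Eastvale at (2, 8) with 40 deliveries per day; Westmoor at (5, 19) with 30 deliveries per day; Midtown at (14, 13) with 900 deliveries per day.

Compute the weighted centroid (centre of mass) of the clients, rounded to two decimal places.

(13.25, 12.97)

The minimiser of Σwᵢ‖p−pᵢ‖² is the weighted centroid p* = (Σwᵢpᵢ)/(Σwᵢ).
Σwᵢ = 975.
Σwᵢxᵢ = 2·20 + 3·15 + 40·2 + 30·5 + 900·14 = 12915.
Σwᵢyᵢ = 2·9 + 3·11 + 40·8 + 30·19 + 900·13 = 12641.
x* = 12915/975 = 13.25, y* = 12641/975 = 12.97.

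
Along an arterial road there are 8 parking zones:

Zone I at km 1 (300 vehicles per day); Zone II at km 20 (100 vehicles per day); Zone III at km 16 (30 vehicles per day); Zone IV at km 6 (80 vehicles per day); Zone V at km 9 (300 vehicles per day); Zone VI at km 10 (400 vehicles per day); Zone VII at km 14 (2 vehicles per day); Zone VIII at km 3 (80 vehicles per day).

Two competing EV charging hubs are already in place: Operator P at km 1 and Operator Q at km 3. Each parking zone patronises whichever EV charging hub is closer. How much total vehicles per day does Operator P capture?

300

The indifferent point is the midpoint (1+3)/2 = 2; parking zones left of it (closer to Operator P at 1) go to Operator P, those right go to Operator Q.
  Zone I at 1 (w=300) → Operator P
  Zone VIII at 3 (w=80) → Operator Q
  Zone IV at 6 (w=80) → Operator Q
  Zone V at 9 (w=300) → Operator Q
  Zone VI at 10 (w=400) → Operator Q
  Zone VII at 14 (w=2) → Operator Q
  Zone III at 16 (w=30) → Operator Q
  Zone II at 20 (w=100) → Operator Q
Operator P captures 300; Operator Q captures 992.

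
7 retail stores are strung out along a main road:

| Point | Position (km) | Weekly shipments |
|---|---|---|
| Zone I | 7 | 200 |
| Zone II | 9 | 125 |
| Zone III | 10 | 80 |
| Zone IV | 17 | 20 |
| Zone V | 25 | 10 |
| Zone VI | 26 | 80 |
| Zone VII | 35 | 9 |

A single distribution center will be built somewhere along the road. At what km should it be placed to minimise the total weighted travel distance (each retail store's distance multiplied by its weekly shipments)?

For a sum of weighted absolute distances on a line, the optimum is the weighted median (not the mean). Total weight W = 524; half-weight = 262.
Sort by position and accumulate weight:
  km 7 (Zone I, w=200) → cum 200
  km 9 (Zone II, w=125) → cum 325  ≥ 262 → median here
  km 10 (Zone III, w=80) → cum 405
  km 17 (Zone IV, w=20) → cum 425
  km 25 (Zone V, w=10) → cum 435
  km 26 (Zone VI, w=80) → cum 515
  km 35 (Zone VII, w=9) → cum 524
Optimal location: km 9.

x = 9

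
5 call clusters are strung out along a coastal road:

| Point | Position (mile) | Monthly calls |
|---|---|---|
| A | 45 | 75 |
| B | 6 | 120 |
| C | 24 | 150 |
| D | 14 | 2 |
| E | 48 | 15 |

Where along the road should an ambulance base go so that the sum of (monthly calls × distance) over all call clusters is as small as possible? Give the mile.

For a sum of weighted absolute distances on a line, the optimum is the weighted median (not the mean). Total weight W = 362; half-weight = 181.
Sort by position and accumulate weight:
  mile 6 (B, w=120) → cum 120
  mile 14 (D, w=2) → cum 122
  mile 24 (C, w=150) → cum 272  ≥ 181 → median here
  mile 45 (A, w=75) → cum 347
  mile 48 (E, w=15) → cum 362
Optimal location: mile 24.

x = 24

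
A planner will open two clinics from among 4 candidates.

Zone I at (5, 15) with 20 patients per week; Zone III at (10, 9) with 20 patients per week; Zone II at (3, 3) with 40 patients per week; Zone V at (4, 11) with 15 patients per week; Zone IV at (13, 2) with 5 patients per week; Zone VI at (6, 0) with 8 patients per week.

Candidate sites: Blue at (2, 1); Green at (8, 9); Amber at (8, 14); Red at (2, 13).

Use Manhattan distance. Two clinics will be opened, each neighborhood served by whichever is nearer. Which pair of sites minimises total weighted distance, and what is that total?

{Blue, Green}, total 530

Evaluate every pair (each demand assigned to the nearer of the two):
  {Blue, Green}: total = 530
  {Blue, Amber}: total = 545
  {Blue, Red}: total = 620
  {Green, Red}: total = 788
  {Green, Amber}: total = 798
  {Amber, Red}: total = 933
Best pair: {Blue, Green} with total 530.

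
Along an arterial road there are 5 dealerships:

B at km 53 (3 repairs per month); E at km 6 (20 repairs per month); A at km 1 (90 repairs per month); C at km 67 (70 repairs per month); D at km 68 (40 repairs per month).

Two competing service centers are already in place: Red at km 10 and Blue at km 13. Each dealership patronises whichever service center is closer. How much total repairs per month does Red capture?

110

The indifferent point is the midpoint (10+13)/2 = 11.5; dealerships left of it (closer to Red at 10) go to Red, those right go to Blue.
  A at 1 (w=90) → Red
  E at 6 (w=20) → Red
  B at 53 (w=3) → Blue
  C at 67 (w=70) → Blue
  D at 68 (w=40) → Blue
Red captures 110; Blue captures 113.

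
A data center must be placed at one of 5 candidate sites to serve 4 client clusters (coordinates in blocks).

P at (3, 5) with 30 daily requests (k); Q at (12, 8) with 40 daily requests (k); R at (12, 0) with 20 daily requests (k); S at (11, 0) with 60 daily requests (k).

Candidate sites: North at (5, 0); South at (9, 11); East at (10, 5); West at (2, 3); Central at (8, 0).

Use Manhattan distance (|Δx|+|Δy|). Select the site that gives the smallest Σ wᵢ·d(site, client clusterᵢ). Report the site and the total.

Total weighted distance at each candidate:
  North (5, 0): total = 1310
  South (9, 11): total = 1660
  East (10, 5): total = 910
  West (2, 3): total = 1670
  Central (8, 0): total = 1040
Minimum is at East with total 910 blocks.

East, total 910 blocks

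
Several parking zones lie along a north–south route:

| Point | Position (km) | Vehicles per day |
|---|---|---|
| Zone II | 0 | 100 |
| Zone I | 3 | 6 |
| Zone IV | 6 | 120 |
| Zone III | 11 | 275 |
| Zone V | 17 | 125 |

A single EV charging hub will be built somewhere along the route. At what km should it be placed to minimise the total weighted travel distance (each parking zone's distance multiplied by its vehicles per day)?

x = 11

For a sum of weighted absolute distances on a line, the optimum is the weighted median (not the mean). Total weight W = 626; half-weight = 313.
Sort by position and accumulate weight:
  km 0 (Zone II, w=100) → cum 100
  km 3 (Zone I, w=6) → cum 106
  km 6 (Zone IV, w=120) → cum 226
  km 11 (Zone III, w=275) → cum 501  ≥ 313 → median here
  km 17 (Zone V, w=125) → cum 626
Optimal location: km 11.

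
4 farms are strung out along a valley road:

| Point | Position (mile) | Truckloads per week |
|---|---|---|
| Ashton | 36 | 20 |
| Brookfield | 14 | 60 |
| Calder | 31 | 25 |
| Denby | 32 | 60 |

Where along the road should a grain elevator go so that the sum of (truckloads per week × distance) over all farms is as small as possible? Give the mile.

For a sum of weighted absolute distances on a line, the optimum is the weighted median (not the mean). Total weight W = 165; half-weight = 82.5.
Sort by position and accumulate weight:
  mile 14 (Brookfield, w=60) → cum 60
  mile 31 (Calder, w=25) → cum 85  ≥ 82.5 → median here
  mile 32 (Denby, w=60) → cum 145
  mile 36 (Ashton, w=20) → cum 165
Optimal location: mile 31.

x = 31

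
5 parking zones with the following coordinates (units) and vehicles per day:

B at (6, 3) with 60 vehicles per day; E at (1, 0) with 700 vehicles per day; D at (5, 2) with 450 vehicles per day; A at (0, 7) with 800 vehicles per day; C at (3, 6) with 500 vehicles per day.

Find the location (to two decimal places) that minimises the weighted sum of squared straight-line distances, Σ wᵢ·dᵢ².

(1.92, 3.86)

The minimiser of Σwᵢ‖p−pᵢ‖² is the weighted centroid p* = (Σwᵢpᵢ)/(Σwᵢ).
Σwᵢ = 2510.
Σwᵢxᵢ = 60·6 + 700·1 + 450·5 + 800·0 + 500·3 = 4810.
Σwᵢyᵢ = 60·3 + 700·0 + 450·2 + 800·7 + 500·6 = 9680.
x* = 4810/2510 = 1.92, y* = 9680/2510 = 3.86.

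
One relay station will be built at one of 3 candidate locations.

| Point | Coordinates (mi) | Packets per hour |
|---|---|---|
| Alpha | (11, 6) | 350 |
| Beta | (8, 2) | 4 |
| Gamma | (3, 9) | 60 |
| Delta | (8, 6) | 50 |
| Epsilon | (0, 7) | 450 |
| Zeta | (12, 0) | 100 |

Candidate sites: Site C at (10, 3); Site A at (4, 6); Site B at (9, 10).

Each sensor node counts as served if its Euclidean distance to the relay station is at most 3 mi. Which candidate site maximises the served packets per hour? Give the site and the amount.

Site C, covering 4

Coverage radius r = 3 mi; a point is covered iff (Δx)²+(Δy)² ≤ 3² = 9.
  Site C (10, 3): covers {Beta} → 4
  Site A (4, 6): covers {none} → 0
  Site B (9, 10): covers {none} → 0
Maximum coverage at Site C: 4 packets per hour.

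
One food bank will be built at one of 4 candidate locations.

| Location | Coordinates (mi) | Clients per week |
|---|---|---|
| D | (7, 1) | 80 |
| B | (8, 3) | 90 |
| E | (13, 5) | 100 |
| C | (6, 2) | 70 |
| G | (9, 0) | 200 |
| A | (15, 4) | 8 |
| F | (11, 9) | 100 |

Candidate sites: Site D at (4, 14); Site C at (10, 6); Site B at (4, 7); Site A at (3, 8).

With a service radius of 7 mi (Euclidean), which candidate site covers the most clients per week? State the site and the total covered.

Site C, covering 648

Coverage radius r = 7 mi; a point is covered iff (Δx)²+(Δy)² ≤ 7² = 49.
  Site D (4, 14): covers {none} → 0
  Site C (10, 6): covers {D, B, E, C, G, A, F} → 648
  Site B (4, 7): covers {D, B, C} → 240
  Site A (3, 8): covers {C} → 70
Maximum coverage at Site C: 648 clients per week.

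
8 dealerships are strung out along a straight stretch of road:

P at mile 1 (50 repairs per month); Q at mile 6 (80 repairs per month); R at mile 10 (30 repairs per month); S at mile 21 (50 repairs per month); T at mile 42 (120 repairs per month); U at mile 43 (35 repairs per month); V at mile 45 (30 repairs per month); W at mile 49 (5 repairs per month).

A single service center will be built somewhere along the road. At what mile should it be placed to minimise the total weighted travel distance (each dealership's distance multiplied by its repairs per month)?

x = 21

For a sum of weighted absolute distances on a line, the optimum is the weighted median (not the mean). Total weight W = 400; half-weight = 200.
Sort by position and accumulate weight:
  mile 1 (P, w=50) → cum 50
  mile 6 (Q, w=80) → cum 130
  mile 10 (R, w=30) → cum 160
  mile 21 (S, w=50) → cum 210  ≥ 200 → median here
  mile 42 (T, w=120) → cum 330
  mile 43 (U, w=35) → cum 365
  mile 45 (V, w=30) → cum 395
  mile 49 (W, w=5) → cum 400
Optimal location: mile 21.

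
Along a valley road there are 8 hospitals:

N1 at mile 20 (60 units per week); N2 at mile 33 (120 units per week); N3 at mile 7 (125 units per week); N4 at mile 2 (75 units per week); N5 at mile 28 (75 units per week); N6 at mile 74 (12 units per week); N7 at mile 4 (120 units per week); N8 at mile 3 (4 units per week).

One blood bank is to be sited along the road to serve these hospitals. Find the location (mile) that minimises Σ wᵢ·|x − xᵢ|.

x = 7

For a sum of weighted absolute distances on a line, the optimum is the weighted median (not the mean). Total weight W = 591; half-weight = 295.5.
Sort by position and accumulate weight:
  mile 2 (N4, w=75) → cum 75
  mile 3 (N8, w=4) → cum 79
  mile 4 (N7, w=120) → cum 199
  mile 7 (N3, w=125) → cum 324  ≥ 295.5 → median here
  mile 20 (N1, w=60) → cum 384
  mile 28 (N5, w=75) → cum 459
  mile 33 (N2, w=120) → cum 579
  mile 74 (N6, w=12) → cum 591
Optimal location: mile 7.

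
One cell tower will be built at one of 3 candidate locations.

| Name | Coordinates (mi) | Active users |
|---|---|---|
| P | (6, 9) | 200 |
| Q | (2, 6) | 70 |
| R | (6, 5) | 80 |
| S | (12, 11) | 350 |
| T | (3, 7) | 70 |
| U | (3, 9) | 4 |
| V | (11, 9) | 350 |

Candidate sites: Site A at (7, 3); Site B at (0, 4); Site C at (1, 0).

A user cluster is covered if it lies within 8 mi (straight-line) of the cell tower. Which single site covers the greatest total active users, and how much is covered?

Site A, covering 774

Coverage radius r = 8 mi; a point is covered iff (Δx)²+(Δy)² ≤ 8² = 64.
  Site A (7, 3): covers {P, Q, R, T, U, V} → 774
  Site B (0, 4): covers {P, Q, R, T, U} → 424
  Site C (1, 0): covers {Q, R, T} → 220
Maximum coverage at Site A: 774 active users.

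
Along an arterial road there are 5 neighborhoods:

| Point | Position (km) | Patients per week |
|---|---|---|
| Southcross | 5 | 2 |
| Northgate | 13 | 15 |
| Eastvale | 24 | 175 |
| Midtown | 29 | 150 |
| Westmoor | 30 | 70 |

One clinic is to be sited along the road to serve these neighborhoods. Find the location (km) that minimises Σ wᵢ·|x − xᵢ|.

x = 29

For a sum of weighted absolute distances on a line, the optimum is the weighted median (not the mean). Total weight W = 412; half-weight = 206.
Sort by position and accumulate weight:
  km 5 (Southcross, w=2) → cum 2
  km 13 (Northgate, w=15) → cum 17
  km 24 (Eastvale, w=175) → cum 192
  km 29 (Midtown, w=150) → cum 342  ≥ 206 → median here
  km 30 (Westmoor, w=70) → cum 412
Optimal location: km 29.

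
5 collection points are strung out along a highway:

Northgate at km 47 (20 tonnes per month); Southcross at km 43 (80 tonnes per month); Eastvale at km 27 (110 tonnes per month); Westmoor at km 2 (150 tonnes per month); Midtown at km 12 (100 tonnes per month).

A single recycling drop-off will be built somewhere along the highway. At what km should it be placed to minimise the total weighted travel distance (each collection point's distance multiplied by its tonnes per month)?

x = 12

For a sum of weighted absolute distances on a line, the optimum is the weighted median (not the mean). Total weight W = 460; half-weight = 230.
Sort by position and accumulate weight:
  km 2 (Westmoor, w=150) → cum 150
  km 12 (Midtown, w=100) → cum 250  ≥ 230 → median here
  km 27 (Eastvale, w=110) → cum 360
  km 43 (Southcross, w=80) → cum 440
  km 47 (Northgate, w=20) → cum 460
Optimal location: km 12.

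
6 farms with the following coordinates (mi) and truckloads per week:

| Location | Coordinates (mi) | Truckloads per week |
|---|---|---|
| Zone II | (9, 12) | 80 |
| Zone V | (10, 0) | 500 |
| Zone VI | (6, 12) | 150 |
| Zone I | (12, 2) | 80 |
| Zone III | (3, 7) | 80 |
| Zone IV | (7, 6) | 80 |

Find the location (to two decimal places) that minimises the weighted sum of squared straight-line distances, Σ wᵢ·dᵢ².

The minimiser of Σwᵢ‖p−pᵢ‖² is the weighted centroid p* = (Σwᵢpᵢ)/(Σwᵢ).
Σwᵢ = 970.
Σwᵢxᵢ = 80·9 + 500·10 + 150·6 + 80·12 + 80·3 + 80·7 = 8380.
Σwᵢyᵢ = 80·12 + 500·0 + 150·12 + 80·2 + 80·7 + 80·6 = 3960.
x* = 8380/970 = 8.64, y* = 3960/970 = 4.08.

(8.64, 4.08)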